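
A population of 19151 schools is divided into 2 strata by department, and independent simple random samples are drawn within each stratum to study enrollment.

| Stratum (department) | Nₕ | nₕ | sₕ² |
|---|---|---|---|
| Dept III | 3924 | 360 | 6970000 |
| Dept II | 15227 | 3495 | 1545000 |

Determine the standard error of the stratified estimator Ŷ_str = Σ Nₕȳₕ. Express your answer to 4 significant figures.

Var(Ŷ_str) = Σₕ Nₕ²(1 − fₕ)sₕ²/nₕ.
Dept III: 3924²·(1 − 360/3924)·6970000/360 = 2.7076777 × 10^11.
Dept II: 15227²·(1 − 3495/15227)·1545000/3495 = 7.8971012 × 10^10.
Sum = 3.4973878 × 10^11.
SE = √(3.4973878 × 10^11) = 591400.

591400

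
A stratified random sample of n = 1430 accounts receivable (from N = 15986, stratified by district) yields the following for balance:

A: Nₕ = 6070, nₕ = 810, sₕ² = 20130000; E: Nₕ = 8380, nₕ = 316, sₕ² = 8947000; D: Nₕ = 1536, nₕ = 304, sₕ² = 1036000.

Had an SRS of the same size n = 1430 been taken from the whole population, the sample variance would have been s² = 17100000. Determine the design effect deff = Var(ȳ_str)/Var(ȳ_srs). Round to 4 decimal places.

Var(ȳ_str) = Σ Wₕ²(1−fₕ)sₕ²/nₕ with Wₕ = Nₕ/15986:
  A: (6070/15986)²·(1−810/6070)·20130000/810 = 3104.9426
  E: (8380/15986)²·(1−316/8380)·8947000/316 = 7486.9559
  D: (1536/15986)²·(1−304/1536)·1036000/304 = 25.2353
  → Var(ȳ_str) = 10617.134.
Var(ȳ_srs) = (1 − 1430/15986)·17100000/1430 = 10888.356.
deff = 10617.134 / 10888.356 = 0.9751.

0.9751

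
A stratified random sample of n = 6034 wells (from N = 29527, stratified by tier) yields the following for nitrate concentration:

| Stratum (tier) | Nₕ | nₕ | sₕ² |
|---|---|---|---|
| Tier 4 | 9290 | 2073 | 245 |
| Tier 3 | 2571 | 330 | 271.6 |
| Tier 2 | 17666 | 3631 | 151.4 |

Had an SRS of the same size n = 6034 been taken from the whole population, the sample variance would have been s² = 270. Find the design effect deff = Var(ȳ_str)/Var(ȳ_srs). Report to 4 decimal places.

0.7411

Var(ȳ_str) = Σ Wₕ²(1−fₕ)sₕ²/nₕ with Wₕ = Nₕ/29527:
  Tier 4: (9290/29527)²·(1−2073/9290)·245/2073 = 0.0090886746
  Tier 3: (2571/29527)²·(1−330/2571)·271.6/330 = 0.0054390257
  Tier 2: (17666/29527)²·(1−3631/17666)·151.4/3631 = 0.011858005
  → Var(ȳ_str) = 0.026385705.
Var(ȳ_srs) = (1 − 6034/29527)·270/6034 = 0.035602264.
deff = 0.026385705 / 0.035602264 = 0.7411.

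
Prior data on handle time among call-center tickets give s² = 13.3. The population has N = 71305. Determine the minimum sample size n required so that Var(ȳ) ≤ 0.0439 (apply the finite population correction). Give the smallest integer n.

Without fpc, n₀ = s²/D = 13.3/0.0439 = 302.9613.
With fpc, (1 − n/N)·s²/n ≤ D requires n ≥ n₀/(1 + n₀/N) = 302.9613/(1 + 302.9613/71305) = 301.6795.
Rounding up, n = 302.

302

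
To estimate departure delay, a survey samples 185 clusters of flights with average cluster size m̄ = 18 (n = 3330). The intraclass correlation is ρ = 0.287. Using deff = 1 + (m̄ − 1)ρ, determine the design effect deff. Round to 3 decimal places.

deff = 1 + (18 − 1)·0.287 = 1 + 4.879 = 5.879.

5.879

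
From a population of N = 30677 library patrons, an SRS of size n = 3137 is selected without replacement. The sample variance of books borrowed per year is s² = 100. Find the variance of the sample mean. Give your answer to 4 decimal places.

Under SRS without replacement, Var(ȳ) = (1 − f)·s²/n with f = n/N = 3137/30677 = 0.10225902.
Var(ȳ) = (1 − 0.10225902)·100/3137 = 0.89774098·0.03187759 = 0.028617819.

0.0286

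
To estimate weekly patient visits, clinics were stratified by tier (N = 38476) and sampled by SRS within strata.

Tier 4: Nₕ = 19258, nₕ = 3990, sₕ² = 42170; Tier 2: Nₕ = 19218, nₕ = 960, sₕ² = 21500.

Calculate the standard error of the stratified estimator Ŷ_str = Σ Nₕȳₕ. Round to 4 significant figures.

104700

Var(Ŷ_str) = Σₕ Nₕ²(1 − fₕ)sₕ²/nₕ.
Tier 4: 19258²·(1 − 3990/19258)·42170/3990 = 3.1075923 × 10^9.
Tier 2: 19218²·(1 − 960/19218)·21500/960 = 7.8583003 × 10^9.
Sum = 1.0965893 × 10^10.
SE = √(1.0965893 × 10^10) = 104700.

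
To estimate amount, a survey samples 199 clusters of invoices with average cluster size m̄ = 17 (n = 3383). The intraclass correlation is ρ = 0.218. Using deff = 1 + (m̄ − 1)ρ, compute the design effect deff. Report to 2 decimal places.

4.49

deff = 1 + (17 − 1)·0.218 = 1 + 3.488 = 4.488.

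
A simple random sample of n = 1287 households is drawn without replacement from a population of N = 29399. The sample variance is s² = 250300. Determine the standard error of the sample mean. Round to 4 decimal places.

Under SRS without replacement, Var(ȳ) = (1 − f)·s²/n with f = n/N = 1287/29399 = 0.04377700.
Var(ȳ) = (1 − 0.04377700)·250300/1287 = 0.95622300·194.48329 = 185.9694.
SE(ȳ) = √(185.9694) = 13.6371.

13.6371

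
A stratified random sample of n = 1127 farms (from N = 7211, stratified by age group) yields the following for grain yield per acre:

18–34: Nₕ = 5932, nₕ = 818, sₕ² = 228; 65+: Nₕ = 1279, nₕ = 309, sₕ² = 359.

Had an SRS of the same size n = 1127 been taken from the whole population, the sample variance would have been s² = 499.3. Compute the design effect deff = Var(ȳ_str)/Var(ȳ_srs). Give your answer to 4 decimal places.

Var(ȳ_str) = Σ Wₕ²(1−fₕ)sₕ²/nₕ with Wₕ = Nₕ/7211:
  18–34: (5932/7211)²·(1−818/5932)·228/818 = 0.16261194
  65+: (1279/7211)²·(1−309/1279)·359/309 = 0.027719619
  → Var(ȳ_str) = 0.19033156.
Var(ȳ_srs) = (1 − 1127/7211)·499.3/1127 = 0.37379317.
deff = 0.19033156 / 0.37379317 = 0.5092.

0.5092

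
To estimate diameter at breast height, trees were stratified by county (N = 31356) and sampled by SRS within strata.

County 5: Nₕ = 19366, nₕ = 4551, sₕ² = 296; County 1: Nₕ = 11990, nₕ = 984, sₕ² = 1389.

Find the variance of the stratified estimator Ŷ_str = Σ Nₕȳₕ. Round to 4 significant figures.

2.049 × 10^8

Var(Ŷ_str) = Σₕ Nₕ²(1 − fₕ)sₕ²/nₕ.
County 5: 19366²·(1 − 4551/19366)·296/4551 = 1.8660637 × 10^7.
County 1: 11990²·(1 − 984/11990)·1389/984 = 1.8627554 × 10^8.
Sum = 2.0493618 × 10^8.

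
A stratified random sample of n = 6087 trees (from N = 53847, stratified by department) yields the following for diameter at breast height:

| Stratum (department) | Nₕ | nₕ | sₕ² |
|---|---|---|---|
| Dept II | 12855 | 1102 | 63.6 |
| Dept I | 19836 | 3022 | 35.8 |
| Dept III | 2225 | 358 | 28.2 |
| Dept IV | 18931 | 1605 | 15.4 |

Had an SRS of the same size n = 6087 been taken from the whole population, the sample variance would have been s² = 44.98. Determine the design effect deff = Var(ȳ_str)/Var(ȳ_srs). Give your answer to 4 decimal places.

Var(ȳ_str) = Σ Wₕ²(1−fₕ)sₕ²/nₕ with Wₕ = Nₕ/53847:
  Dept II: (12855/53847)²·(1−1102/12855)·63.6/1102 = 0.0030072762
  Dept I: (19836/53847)²·(1−3022/19836)·35.8/3022 = 0.00136267
  Dept III: (2225/53847)²·(1−358/2225)·28.2/358 = 1.1285411 × 10^-4
  Dept IV: (18931/53847)²·(1−1605/18931)·15.4/1605 = 0.0010854118
  → Var(ȳ_str) = 0.0055682121.
Var(ȳ_srs) = (1 − 6087/53847)·44.98/6087 = 0.0065541889.
deff = 0.0055682121 / 0.0065541889 = 0.8496.

0.8496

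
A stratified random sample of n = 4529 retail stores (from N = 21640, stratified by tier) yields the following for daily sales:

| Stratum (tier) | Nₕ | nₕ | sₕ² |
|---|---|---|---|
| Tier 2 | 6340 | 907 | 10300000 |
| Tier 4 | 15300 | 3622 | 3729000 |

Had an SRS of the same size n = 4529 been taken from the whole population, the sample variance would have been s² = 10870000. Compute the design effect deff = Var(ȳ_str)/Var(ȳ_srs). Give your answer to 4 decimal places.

Var(ȳ_str) = Σ Wₕ²(1−fₕ)sₕ²/nₕ with Wₕ = Nₕ/21640:
  Tier 2: (6340/21640)²·(1−907/6340)·10300000/907 = 835.30367
  Tier 4: (15300/21640)²·(1−3622/15300)·3729000/3622 = 392.81614
  → Var(ȳ_str) = 1228.1198.
Var(ȳ_srs) = (1 − 4529/21640)·10870000/4529 = 1897.7778.
deff = 1228.1198 / 1897.7778 = 0.6471.

0.6471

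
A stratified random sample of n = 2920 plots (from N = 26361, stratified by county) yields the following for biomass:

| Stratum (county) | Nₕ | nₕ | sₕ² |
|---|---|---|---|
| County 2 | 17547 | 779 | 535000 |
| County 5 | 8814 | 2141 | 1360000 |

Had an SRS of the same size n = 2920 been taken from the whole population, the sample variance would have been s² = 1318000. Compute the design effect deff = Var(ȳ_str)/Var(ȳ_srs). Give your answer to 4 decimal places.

0.8584

Var(ȳ_str) = Σ Wₕ²(1−fₕ)sₕ²/nₕ with Wₕ = Nₕ/26361:
  County 2: (17547/26361)²·(1−779/17547)·535000/779 = 290.78815
  County 5: (8814/26361)²·(1−2141/8814)·1360000/2141 = 53.764133
  → Var(ȳ_str) = 344.55228.
Var(ȳ_srs) = (1 − 2920/26361)·1318000/2920 = 401.37176.
deff = 344.55228 / 401.37176 = 0.8584.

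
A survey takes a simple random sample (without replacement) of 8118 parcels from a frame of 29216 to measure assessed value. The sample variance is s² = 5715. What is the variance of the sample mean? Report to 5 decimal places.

Under SRS without replacement, Var(ȳ) = (1 − f)·s²/n with f = n/N = 8118/29216 = 0.27786145.
Var(ȳ) = (1 − 0.27786145)·5715/8118 = 0.72213855·0.70399113 = 0.50837914.

0.50838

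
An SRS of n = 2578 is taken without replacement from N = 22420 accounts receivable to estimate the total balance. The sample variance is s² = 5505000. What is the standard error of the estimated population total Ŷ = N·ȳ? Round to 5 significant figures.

Var(Ŷ) = N²·Var(ȳ) = N²·(1 − n/N)·s²/n.
f = 2578/22420 = 0.11498662; Var(ȳ) = 0.88501338·5505000/2578 = 1889.8366.
Var(Ŷ) = 22420² · 1889.8366 = 9.4993846 × 10^11.
SE(Ŷ) = √(9.4993846 × 10^11) = 974650.

974650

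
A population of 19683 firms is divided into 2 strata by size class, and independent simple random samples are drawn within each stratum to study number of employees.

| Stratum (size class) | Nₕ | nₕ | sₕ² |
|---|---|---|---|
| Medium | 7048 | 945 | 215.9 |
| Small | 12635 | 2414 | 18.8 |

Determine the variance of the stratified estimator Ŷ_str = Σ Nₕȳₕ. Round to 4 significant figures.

Var(Ŷ_str) = Σₕ Nₕ²(1 − fₕ)sₕ²/nₕ.
Medium: 7048²·(1 − 945/7048)·215.9/945 = 9.8272069 × 10^6.
Small: 12635²·(1 − 2414/12635)·18.8/2414 = 1.0057481 × 10^6.
Sum = 1.0832955 × 10^7.

1.083 × 10^7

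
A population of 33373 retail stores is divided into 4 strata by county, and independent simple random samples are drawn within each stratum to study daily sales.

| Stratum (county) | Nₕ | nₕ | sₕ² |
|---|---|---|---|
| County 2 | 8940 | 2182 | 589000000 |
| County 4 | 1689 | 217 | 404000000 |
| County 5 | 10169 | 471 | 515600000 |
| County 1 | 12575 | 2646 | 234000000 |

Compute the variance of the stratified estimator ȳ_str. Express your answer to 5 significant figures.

125640

Var(ȳ_str) = Σₕ Wₕ²(1 − fₕ)sₕ²/nₕ with Wₕ = Nₕ/N, N = 33373.
County 2: Wₕ = 0.26788122; term = 0.26788122²·(1 − 0.24407159)·589000000/2182 = 14642.855.
County 4: Wₕ = 0.05060977; term = 0.05060977²·(1 − 0.12847839)·404000000/217 = 4155.9335.
County 5: Wₕ = 0.30470740; term = 0.30470740²·(1 − 0.04631724)·515600000/471 = 96930.83.
County 1: Wₕ = 0.37680161; term = 0.37680161²·(1 − 0.21041750)·234000000/2646 = 9914.0025.
Sum = 125643.62.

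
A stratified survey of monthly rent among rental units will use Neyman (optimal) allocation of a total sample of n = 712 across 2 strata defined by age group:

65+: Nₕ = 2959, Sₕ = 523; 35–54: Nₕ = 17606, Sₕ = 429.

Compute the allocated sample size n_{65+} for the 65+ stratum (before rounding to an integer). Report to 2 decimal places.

Neyman allocation: nₕ = n·NₕSₕ / Σⱼ NⱼSⱼ.
Σ NⱼSⱼ = 2959·523 + 17606·429 = 9.100531 × 10^6.
n_{65+} = 712·2959·523 / (9.100531 × 10^6) = 121.08.

121.08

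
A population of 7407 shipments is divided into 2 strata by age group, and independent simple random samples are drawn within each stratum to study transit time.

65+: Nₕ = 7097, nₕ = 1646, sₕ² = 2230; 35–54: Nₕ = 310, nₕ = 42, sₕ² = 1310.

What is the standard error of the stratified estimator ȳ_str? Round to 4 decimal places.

Var(ȳ_str) = Σₕ Wₕ²(1 − fₕ)sₕ²/nₕ with Wₕ = Nₕ/N, N = 7407.
65+: Wₕ = 0.95814770; term = 0.95814770²·(1 − 0.23192898)·2230/1646 = 0.95530341.
35–54: Wₕ = 0.04185230; term = 0.04185230²·(1 − 0.13548387)·1310/42 = 0.047231725.
Sum = 1.0025351.
SE = √(1.0025351) = 1.0013.

1.0013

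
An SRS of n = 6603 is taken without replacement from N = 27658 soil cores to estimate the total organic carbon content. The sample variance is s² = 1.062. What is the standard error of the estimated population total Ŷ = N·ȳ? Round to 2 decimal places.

Var(Ŷ) = N²·Var(ȳ) = N²·(1 − n/N)·s²/n.
f = 6603/27658 = 0.23873744; Var(ȳ) = 0.76126256·1.062/6603 = 1.2243841 × 10^-4.
Var(Ŷ) = 27658² · (1.2243841 × 10^-4) = 93661.094.
SE(Ŷ) = √(93661.094) = 306.04.

306.04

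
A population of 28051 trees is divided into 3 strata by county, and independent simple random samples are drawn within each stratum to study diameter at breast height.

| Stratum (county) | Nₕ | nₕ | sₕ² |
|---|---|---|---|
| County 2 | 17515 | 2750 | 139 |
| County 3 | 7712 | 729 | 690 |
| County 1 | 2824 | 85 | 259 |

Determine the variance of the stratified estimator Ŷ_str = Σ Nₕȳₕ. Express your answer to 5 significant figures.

Var(Ŷ_str) = Σₕ Nₕ²(1 − fₕ)sₕ²/nₕ.
County 2: 17515²·(1 − 2750/17515)·139/2750 = 1.3071508 × 10^7.
County 3: 7712²·(1 − 729/7712)·690/729 = 5.0971877 × 10^7.
County 1: 2824²·(1 − 85/2824)·259/85 = 2.3568805 × 10^7.
Sum = 8.761219 × 10^7.

8.7612 × 10^7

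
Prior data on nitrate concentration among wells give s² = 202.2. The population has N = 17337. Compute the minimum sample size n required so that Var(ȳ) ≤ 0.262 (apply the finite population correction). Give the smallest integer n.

739

Without fpc, n₀ = s²/D = 202.2/0.262 = 771.7557.
With fpc, (1 − n/N)·s²/n ≤ D requires n ≥ n₀/(1 + n₀/N) = 771.7557/(1 + 771.7557/17337) = 738.8652.
Rounding up, n = 739.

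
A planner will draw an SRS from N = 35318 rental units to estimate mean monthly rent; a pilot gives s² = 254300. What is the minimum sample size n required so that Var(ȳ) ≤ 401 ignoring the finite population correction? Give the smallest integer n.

Without fpc, n₀ = s²/D = 254300/401 = 634.1646.
Rounding up, n = 635.

635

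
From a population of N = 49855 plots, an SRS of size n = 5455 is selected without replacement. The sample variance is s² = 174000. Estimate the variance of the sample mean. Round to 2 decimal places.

Under SRS without replacement, Var(ȳ) = (1 − f)·s²/n with f = n/N = 5455/49855 = 0.10941731.
Var(ȳ) = (1 − 0.10941731)·174000/5455 = 0.89058269·31.897342 = 28.407221.

28.41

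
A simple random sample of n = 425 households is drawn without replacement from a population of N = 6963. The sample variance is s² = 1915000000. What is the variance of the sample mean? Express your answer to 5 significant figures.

4.2309 × 10^6

Under SRS without replacement, Var(ȳ) = (1 − f)·s²/n with f = n/N = 425/6963 = 0.06103691.
Var(ȳ) = (1 − 0.06103691)·1915000000/425 = 0.93896309·4.5058824 × 10^6 = 4.2308572 × 10^6.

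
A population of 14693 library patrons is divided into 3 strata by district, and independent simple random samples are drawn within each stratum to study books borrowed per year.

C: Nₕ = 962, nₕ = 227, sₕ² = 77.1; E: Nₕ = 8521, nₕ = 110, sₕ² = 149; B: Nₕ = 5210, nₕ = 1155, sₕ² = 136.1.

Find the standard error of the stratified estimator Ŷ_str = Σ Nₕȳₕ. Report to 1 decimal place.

9990.5

Var(Ŷ_str) = Σₕ Nₕ²(1 − fₕ)sₕ²/nₕ.
C: 962²·(1 − 227/962)·77.1/227 = 240154.61.
E: 8521²·(1 − 110/8521)·149/110 = 9.708045 × 10^7.
B: 5210²·(1 − 1155/5210)·136.1/1155 = 2.4894575 × 10^6.
Sum = 9.9810062 × 10^7.
SE = √(9.9810062 × 10^7) = 9990.5.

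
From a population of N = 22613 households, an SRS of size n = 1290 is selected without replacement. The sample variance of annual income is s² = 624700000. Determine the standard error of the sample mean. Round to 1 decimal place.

Under SRS without replacement, Var(ȳ) = (1 − f)·s²/n with f = n/N = 1290/22613 = 0.05704683.
Var(ȳ) = (1 − 0.05704683)·624700000/1290 = 0.94295317·484263.57 = 456637.86.
SE(ȳ) = √(456637.86) = 675.7.

675.7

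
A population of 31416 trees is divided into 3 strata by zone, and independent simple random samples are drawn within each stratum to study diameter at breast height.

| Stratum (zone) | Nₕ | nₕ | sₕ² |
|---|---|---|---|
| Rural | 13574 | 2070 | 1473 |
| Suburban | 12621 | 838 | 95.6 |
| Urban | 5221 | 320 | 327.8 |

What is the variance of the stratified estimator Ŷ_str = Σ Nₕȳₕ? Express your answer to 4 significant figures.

Var(Ŷ_str) = Σₕ Nₕ²(1 − fₕ)sₕ²/nₕ.
Rural: 13574²·(1 − 2070/13574)·1473/2070 = 1.111192 × 10^8.
Suburban: 12621²·(1 − 838/12621)·95.6/838 = 1.6965377 × 10^7.
Urban: 5221²·(1 − 320/5221)·327.8/320 = 2.6211831 × 10^7.
Sum = 1.5429641 × 10^8.

1.543 × 10^8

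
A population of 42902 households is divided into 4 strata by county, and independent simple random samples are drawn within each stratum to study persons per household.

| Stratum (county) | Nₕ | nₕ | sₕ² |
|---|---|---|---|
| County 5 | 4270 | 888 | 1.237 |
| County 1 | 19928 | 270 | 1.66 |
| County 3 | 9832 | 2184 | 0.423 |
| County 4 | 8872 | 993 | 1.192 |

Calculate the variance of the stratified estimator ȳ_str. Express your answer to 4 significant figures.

0.001373

Var(ȳ_str) = Σₕ Wₕ²(1 − fₕ)sₕ²/nₕ with Wₕ = Nₕ/N, N = 42902.
County 5: Wₕ = 0.09952916; term = 0.09952916²·(1 − 0.20796253)·1.237/888 = 1.0929571 × 10^-5.
County 1: Wₕ = 0.46450049; term = 0.46450049²·(1 − 0.01354878)·1.66/270 = 0.0013085559.
County 3: Wₕ = 0.22917347; term = 0.22917347²·(1 − 0.22213181)·0.423/2184 = 7.9126582 × 10^-6.
County 4: Wₕ = 0.20679689; term = 0.20679689²·(1 − 0.11192516)·1.192/993 = 4.5589472 × 10^-5.
Sum = 0.0013729876.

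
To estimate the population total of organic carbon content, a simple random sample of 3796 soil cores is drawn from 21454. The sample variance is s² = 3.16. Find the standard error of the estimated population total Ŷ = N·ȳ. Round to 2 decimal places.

561.57

Var(Ŷ) = N²·Var(ȳ) = N²·(1 − n/N)·s²/n.
f = 3796/21454 = 0.17693670; Var(ȳ) = 0.82306330·3.16/3796 = 6.8516334 × 10^-4.
Var(Ŷ) = 21454² · (6.8516334 × 10^-4) = 315362.95.
SE(Ŷ) = √(315362.95) = 561.57.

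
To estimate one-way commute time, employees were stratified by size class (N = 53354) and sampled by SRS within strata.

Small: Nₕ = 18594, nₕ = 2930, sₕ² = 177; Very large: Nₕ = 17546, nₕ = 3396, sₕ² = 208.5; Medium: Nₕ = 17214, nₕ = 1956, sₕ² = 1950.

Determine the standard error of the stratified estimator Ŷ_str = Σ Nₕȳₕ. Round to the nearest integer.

17166

Var(Ŷ_str) = Σₕ Nₕ²(1 − fₕ)sₕ²/nₕ.
Small: 18594²·(1 − 2930/18594)·177/2930 = 1.7594671 × 10^7.
Very large: 17546²·(1 − 3396/17546)·208.5/3396 = 1.5243087 × 10^7.
Medium: 17214²·(1 − 1956/17214)·1950/1956 = 2.6184553 × 10^8.
Sum = 2.9468329 × 10^8.
SE = √(2.9468329 × 10^8) = 17166.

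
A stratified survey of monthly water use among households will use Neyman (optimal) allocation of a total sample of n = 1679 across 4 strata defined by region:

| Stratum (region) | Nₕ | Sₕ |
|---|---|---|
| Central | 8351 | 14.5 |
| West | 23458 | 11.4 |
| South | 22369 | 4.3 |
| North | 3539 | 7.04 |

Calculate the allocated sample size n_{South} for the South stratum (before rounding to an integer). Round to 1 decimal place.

316.9

Neyman allocation: nₕ = n·NₕSₕ / Σⱼ NⱼSⱼ.
Σ NⱼSⱼ = 8351·14.5 + 23458·11.4 + 22369·4.3 + 3539·7.04 = 509611.96.
n_{South} = 1679·22369·4.3 / 509611.96 = 316.9.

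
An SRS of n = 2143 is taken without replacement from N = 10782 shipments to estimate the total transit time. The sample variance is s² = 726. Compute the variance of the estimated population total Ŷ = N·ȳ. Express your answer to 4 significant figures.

Var(Ŷ) = N²·Var(ȳ) = N²·(1 − n/N)·s²/n.
f = 2143/10782 = 0.19875719; Var(ȳ) = 0.80124281·726/2143 = 0.27144297.
Var(Ŷ) = 10782² · 0.27144297 = 3.1555659 × 10^7.

3.156 × 10^7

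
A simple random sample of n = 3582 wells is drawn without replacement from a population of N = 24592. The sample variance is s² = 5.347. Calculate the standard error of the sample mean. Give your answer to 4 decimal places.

Under SRS without replacement, Var(ȳ) = (1 − f)·s²/n with f = n/N = 3582/24592 = 0.14565712.
Var(ȳ) = (1 − 0.14565712)·5.347/3582 = 0.85434288·0.0014927415 = 0.0012753131.
SE(ȳ) = √(0.0012753131) = 0.0357.

0.0357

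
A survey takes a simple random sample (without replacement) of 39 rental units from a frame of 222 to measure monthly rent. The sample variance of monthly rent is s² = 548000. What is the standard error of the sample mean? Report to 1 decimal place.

107.6

Under SRS without replacement, Var(ȳ) = (1 − f)·s²/n with f = n/N = 39/222 = 0.17567568.
Var(ȳ) = (1 − 0.17567568)·548000/39 = 0.82432432·14051.282 = 11582.814.
SE(ȳ) = √(11582.814) = 107.6.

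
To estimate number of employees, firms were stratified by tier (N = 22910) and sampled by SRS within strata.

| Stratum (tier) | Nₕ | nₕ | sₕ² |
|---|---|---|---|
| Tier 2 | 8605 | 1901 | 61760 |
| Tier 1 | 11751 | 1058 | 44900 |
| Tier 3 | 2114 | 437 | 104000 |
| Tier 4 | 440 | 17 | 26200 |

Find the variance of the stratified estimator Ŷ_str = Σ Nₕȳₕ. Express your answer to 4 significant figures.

Var(Ŷ_str) = Σₕ Nₕ²(1 − fₕ)sₕ²/nₕ.
Tier 2: 8605²·(1 − 1901/8605)·61760/1901 = 1.8741746 × 10^9.
Tier 1: 11751²·(1 − 1058/11751)·44900/1058 = 5.3325516 × 10^9.
Tier 3: 2114²·(1 − 437/2114)·104000/437 = 8.4370369 × 10^8.
Tier 4: 440²·(1 − 17/440)·26200/17 = 2.8684376 × 10^8.
Sum = 8.3372737 × 10^9.

8.337 × 10^9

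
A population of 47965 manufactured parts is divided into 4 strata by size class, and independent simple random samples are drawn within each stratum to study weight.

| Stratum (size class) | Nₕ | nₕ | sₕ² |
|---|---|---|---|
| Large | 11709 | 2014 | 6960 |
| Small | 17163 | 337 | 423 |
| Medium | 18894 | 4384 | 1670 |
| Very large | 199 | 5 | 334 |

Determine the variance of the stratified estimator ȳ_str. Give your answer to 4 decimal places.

Var(ȳ_str) = Σₕ Wₕ²(1 − fₕ)sₕ²/nₕ with Wₕ = Nₕ/N, N = 47965.
Large: Wₕ = 0.24411550; term = 0.24411550²·(1 − 0.17200444)·6960/2014 = 0.17051732.
Small: Wₕ = 0.35782341; term = 0.35782341²·(1 − 0.01963526)·423/337 = 0.15755626.
Medium: Wₕ = 0.39391223; term = 0.39391223²·(1 − 0.23203133)·1670/4384 = 0.045392944.
Very large: Wₕ = 0.00414886; term = 0.00414886²·(1 − 0.02512563)·334/5 = 0.00112094.
Sum = 0.37458746.

0.3746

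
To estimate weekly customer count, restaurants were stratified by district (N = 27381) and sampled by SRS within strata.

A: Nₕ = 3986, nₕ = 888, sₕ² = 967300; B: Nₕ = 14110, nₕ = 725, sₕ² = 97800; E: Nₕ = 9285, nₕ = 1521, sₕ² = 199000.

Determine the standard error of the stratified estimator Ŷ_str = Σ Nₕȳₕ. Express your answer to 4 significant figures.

219900

Var(Ŷ_str) = Σₕ Nₕ²(1 − fₕ)sₕ²/nₕ.
A: 3986²·(1 − 888/3986)·967300/888 = 1.3451383 × 10^10.
B: 14110²·(1 − 725/14110)·97800/725 = 2.547688 × 10^10.
E: 9285²·(1 − 1521/9285)·199000/1521 = 9.4317286 × 10^9.
Sum = 4.8359992 × 10^10.
SE = √(4.8359992 × 10^10) = 219900.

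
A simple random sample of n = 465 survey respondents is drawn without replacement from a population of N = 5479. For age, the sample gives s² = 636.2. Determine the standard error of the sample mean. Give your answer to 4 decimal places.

1.1190

Under SRS without replacement, Var(ȳ) = (1 − f)·s²/n with f = n/N = 465/5479 = 0.08486950.
Var(ȳ) = (1 − 0.08486950)·636.2/465 = 0.91513050·1.368172 = 1.252056.
SE(ȳ) = √(1.252056) = 1.1190.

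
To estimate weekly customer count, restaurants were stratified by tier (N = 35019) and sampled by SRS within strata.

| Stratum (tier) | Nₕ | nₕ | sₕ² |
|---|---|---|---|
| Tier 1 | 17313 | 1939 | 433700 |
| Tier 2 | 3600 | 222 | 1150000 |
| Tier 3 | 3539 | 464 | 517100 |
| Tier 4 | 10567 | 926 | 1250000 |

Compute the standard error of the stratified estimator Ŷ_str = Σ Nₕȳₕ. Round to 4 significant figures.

521700

Var(Ŷ_str) = Σₕ Nₕ²(1 − fₕ)sₕ²/nₕ.
Tier 1: 17313²·(1 − 1939/17313)·433700/1939 = 5.9534789 × 10^10.
Tier 2: 3600²·(1 − 222/3600)·1150000/222 = 6.2995135 × 10^10.
Tier 3: 3539²·(1 − 464/3539)·517100/464 = 1.2127806 × 10^10.
Tier 4: 10567²·(1 − 926/10567)·1250000/926 = 1.375222 × 10^11.
Sum = 2.7217993 × 10^11.
SE = √(2.7217993 × 10^11) = 521700.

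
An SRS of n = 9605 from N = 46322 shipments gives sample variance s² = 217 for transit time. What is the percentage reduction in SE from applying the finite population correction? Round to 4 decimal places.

10.9693

f = n/N = 9605/46322 = 0.20735288.
SE_no-fpc = √(s²/n) = 0.15030768; SE_fpc = √((1−f)s²/n) = 0.13382003.
Ratio = √(1−f) = 0.89030732. Reduction = 100·(1 − 0.89030732) = 10.9693%.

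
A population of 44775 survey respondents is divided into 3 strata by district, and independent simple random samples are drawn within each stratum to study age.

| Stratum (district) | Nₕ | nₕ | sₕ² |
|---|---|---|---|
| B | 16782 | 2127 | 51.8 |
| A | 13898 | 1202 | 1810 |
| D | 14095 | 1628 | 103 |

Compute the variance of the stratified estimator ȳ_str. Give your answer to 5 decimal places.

Var(ȳ_str) = Σₕ Wₕ²(1 − fₕ)sₕ²/nₕ with Wₕ = Nₕ/N, N = 44775.
B: Wₕ = 0.37480737; term = 0.37480737²·(1 − 0.12674294)·51.8/2127 = 0.0029875874.
A: Wₕ = 0.31039643; term = 0.31039643²·(1 − 0.08648726)·1810/1202 = 0.13253242.
D: Wₕ = 0.31479620; term = 0.31479620²·(1 − 0.11550195)·103/1628 = 0.005545474.
Sum = 0.14106548.

0.14107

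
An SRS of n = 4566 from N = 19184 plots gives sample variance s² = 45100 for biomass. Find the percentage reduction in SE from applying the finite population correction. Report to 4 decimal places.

f = n/N = 4566/19184 = 0.23801084.
SE_no-fpc = √(s²/n) = 3.1428259; SE_fpc = √((1−f)s²/n) = 2.7434352.
Ratio = √(1−f) = 0.87291990. Reduction = 100·(1 − 0.87291990) = 12.7080%.

12.7080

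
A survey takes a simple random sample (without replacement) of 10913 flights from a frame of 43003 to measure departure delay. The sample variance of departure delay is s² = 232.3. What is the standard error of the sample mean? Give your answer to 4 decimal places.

Under SRS without replacement, Var(ȳ) = (1 − f)·s²/n with f = n/N = 10913/43003 = 0.25377299.
Var(ȳ) = (1 − 0.25377299)·232.3/10913 = 0.74622701·0.021286539 = 0.01588459.
SE(ȳ) = √(0.01588459) = 0.1260.

0.1260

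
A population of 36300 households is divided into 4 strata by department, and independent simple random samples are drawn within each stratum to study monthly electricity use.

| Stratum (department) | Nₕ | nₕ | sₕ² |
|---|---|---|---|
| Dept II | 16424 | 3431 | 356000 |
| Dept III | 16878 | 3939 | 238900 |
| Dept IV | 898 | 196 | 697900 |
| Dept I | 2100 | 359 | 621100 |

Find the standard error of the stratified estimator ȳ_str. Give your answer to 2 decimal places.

5.78

Var(ȳ_str) = Σₕ Wₕ²(1 − fₕ)sₕ²/nₕ with Wₕ = Nₕ/N, N = 36300.
Dept II: Wₕ = 0.45245179; term = 0.45245179²·(1 − 0.20890161)·356000/3431 = 16.80368.
Dept III: Wₕ = 0.46495868; term = 0.46495868²·(1 − 0.23338073)·238900/3939 = 10.051679.
Dept IV: Wₕ = 0.02473829; term = 0.02473829²·(1 − 0.21826281)·697900/196 = 1.7034811.
Dept I: Wₕ = 0.05785124; term = 0.05785124²·(1 − 0.17095238)·621100/359 = 4.8003389.
Sum = 33.359179.
SE = √(33.359179) = 5.78.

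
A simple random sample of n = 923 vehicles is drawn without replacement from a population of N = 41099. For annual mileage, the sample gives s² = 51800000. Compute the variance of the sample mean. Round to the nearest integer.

Under SRS without replacement, Var(ȳ) = (1 − f)·s²/n with f = n/N = 923/41099 = 0.02245797.
Var(ȳ) = (1 − 0.02245797)·51800000/923 = 0.97754203·56121.343 = 54860.972.

54861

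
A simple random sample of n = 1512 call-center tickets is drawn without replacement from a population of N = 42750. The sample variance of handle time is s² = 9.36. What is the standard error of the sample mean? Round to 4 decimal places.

Under SRS without replacement, Var(ȳ) = (1 − f)·s²/n with f = n/N = 1512/42750 = 0.03536842.
Var(ȳ) = (1 − 0.03536842)·9.36/1512 = 0.96463158·0.0061904762 = 0.0059715288.
SE(ȳ) = √(0.0059715288) = 0.0773.

0.0773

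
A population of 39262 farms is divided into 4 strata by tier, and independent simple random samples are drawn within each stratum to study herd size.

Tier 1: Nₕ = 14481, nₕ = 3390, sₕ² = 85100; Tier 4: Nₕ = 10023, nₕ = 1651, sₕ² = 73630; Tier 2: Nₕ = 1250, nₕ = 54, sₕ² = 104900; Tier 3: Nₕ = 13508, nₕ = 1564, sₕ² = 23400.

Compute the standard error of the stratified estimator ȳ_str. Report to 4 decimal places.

2.9143

Var(ȳ_str) = Σₕ Wₕ²(1 − fₕ)sₕ²/nₕ with Wₕ = Nₕ/N, N = 39262.
Tier 1: Wₕ = 0.36882991; term = 0.36882991²·(1 − 0.23409985)·85100/3390 = 2.6154973.
Tier 4: Wₕ = 0.25528501; term = 0.25528501²·(1 − 0.16472114)·73630/1651 = 2.4276711.
Tier 2: Wₕ = 0.03183740; term = 0.03183740²·(1 − 0.04320000)·104900/54 = 1.8839878.
Tier 3: Wₕ = 0.34404768; term = 0.34404768²·(1 − 0.11578324)·23400/1564 = 1.56594.
Sum = 8.4930962.
SE = √(8.4930962) = 2.9143.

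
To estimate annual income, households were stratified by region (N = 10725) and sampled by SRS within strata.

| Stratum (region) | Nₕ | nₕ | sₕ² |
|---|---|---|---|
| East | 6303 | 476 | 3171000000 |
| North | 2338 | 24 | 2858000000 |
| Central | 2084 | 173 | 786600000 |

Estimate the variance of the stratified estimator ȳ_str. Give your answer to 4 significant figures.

Var(ȳ_str) = Σₕ Wₕ²(1 − fₕ)sₕ²/nₕ with Wₕ = Nₕ/N, N = 10725.
East: Wₕ = 0.58769231; term = 0.58769231²·(1 − 0.07551959)·3171000000/476 = 2.1270956 × 10^6.
North: Wₕ = 0.21799534; term = 0.21799534²·(1 − 0.01026518)·2858000000/24 = 5.6009828 × 10^6.
Central: Wₕ = 0.19431235; term = 0.19431235²·(1 − 0.08301344)·786600000/173 = 157424.25.
Sum = 7.8855027 × 10^6.

7.886 × 10^6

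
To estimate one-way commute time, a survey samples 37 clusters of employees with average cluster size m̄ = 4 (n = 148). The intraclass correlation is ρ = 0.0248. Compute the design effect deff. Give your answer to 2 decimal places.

deff = 1 + (4 − 1)·0.0248 = 1 + 0.0744 = 1.0744.

1.07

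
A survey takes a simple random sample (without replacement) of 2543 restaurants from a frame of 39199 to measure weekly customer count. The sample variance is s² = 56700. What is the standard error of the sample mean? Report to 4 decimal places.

Under SRS without replacement, Var(ȳ) = (1 − f)·s²/n with f = n/N = 2543/39199 = 0.06487410.
Var(ȳ) = (1 − 0.06487410)·56700/2543 = 0.93512590·22.2965 = 20.850035.
SE(ȳ) = √(20.850035) = 4.5662.

4.5662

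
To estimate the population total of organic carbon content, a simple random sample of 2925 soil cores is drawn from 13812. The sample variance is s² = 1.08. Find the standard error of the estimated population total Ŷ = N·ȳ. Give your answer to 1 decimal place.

Var(Ŷ) = N²·Var(ȳ) = N²·(1 − n/N)·s²/n.
f = 2925/13812 = 0.21177237; Var(ȳ) = 0.78822763·1.08/2925 = 2.9103789 × 10^-4.
Var(Ŷ) = 13812² · (2.9103789 × 10^-4) = 55521.689.
SE(Ŷ) = √(55521.689) = 235.6.

235.6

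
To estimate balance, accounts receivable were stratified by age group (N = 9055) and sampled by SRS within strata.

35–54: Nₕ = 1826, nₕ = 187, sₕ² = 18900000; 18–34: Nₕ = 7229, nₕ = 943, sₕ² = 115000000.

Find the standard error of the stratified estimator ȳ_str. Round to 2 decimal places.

Var(ȳ_str) = Σₕ Wₕ²(1 − fₕ)sₕ²/nₕ with Wₕ = Nₕ/N, N = 9055.
35–54: Wₕ = 0.20165654; term = 0.20165654²·(1 − 0.10240964)·18900000/187 = 3689.122.
18–34: Wₕ = 0.79834346; term = 0.79834346²·(1 − 0.13044681)·115000000/943 = 67586.793.
Sum = 71275.915.
SE = √(71275.915) = 266.98.

266.98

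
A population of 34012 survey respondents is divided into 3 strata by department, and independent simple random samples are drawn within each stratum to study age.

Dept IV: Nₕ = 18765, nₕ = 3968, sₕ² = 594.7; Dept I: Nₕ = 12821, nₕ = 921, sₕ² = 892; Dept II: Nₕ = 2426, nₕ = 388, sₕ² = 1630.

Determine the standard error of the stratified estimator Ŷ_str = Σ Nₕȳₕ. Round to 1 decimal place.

14496.6

Var(Ŷ_str) = Σₕ Nₕ²(1 − fₕ)sₕ²/nₕ.
Dept IV: 18765²·(1 − 3968/18765)·594.7/3968 = 4.1614868 × 10^7.
Dept I: 12821²·(1 − 921/12821)·892/921 = 1.4776585 × 10^8.
Dept II: 2426²·(1 − 388/2426)·1630/388 = 2.0770687 × 10^7.
Sum = 2.1015141 × 10^8.
SE = √(2.1015141 × 10^8) = 14496.6.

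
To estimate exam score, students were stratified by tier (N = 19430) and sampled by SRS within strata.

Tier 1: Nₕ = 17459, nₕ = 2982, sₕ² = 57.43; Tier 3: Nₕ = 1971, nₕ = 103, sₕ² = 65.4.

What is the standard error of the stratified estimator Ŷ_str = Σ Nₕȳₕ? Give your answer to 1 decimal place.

2684.3

Var(Ŷ_str) = Σₕ Nₕ²(1 − fₕ)sₕ²/nₕ.
Tier 1: 17459²·(1 − 2982/17459)·57.43/2982 = 4.8677595 × 10^6.
Tier 3: 1971²·(1 − 103/1971)·65.4/103 = 2.3377821 × 10^6.
Sum = 7.2055416 × 10^6.
SE = √(7.2055416 × 10^6) = 2684.3.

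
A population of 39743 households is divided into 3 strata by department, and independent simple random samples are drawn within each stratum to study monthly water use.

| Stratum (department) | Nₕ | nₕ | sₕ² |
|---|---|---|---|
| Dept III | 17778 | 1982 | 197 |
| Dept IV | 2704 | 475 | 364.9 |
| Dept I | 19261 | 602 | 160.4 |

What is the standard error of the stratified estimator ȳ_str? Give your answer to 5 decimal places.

Var(ȳ_str) = Σₕ Wₕ²(1 − fₕ)sₕ²/nₕ with Wₕ = Nₕ/N, N = 39743.
Dept III: Wₕ = 0.44732406; term = 0.44732406²·(1 − 0.11148611)·197/1982 = 0.017671414.
Dept IV: Wₕ = 0.06803714; term = 0.06803714²·(1 − 0.17566568)·364.9/475 = 0.0029314043.
Dept I: Wₕ = 0.48463880; term = 0.48463880²·(1 − 0.03125487)·160.4/602 = 0.060625282.
Sum = 0.0812281.
SE = √(0.0812281) = 0.28501.

0.28501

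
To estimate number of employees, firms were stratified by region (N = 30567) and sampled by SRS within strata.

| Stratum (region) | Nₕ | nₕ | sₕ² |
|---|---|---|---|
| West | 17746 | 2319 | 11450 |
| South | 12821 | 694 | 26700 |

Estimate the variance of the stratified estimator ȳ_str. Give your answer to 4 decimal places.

Var(ȳ_str) = Σₕ Wₕ²(1 − fₕ)sₕ²/nₕ with Wₕ = Nₕ/N, N = 30567.
West: Wₕ = 0.58056074; term = 0.58056074²·(1 − 0.13067734)·11450/2319 = 1.4467086.
South: Wₕ = 0.41943926; term = 0.41943926²·(1 − 0.05412994)·26700/694 = 6.402085.
Sum = 7.8487936.

7.8488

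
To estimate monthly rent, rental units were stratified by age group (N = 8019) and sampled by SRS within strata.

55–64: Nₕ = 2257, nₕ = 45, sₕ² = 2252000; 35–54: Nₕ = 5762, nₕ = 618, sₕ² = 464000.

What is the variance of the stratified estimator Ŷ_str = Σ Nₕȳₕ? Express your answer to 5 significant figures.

2.7210 × 10^11

Var(Ŷ_str) = Σₕ Nₕ²(1 − fₕ)sₕ²/nₕ.
55–64: 2257²·(1 − 45/2257)·2252000/45 = 2.4984609 × 10^11.
35–54: 5762²·(1 − 618/5762)·464000/618 = 2.2253776 × 10^10.
Sum = 2.7209987 × 10^11.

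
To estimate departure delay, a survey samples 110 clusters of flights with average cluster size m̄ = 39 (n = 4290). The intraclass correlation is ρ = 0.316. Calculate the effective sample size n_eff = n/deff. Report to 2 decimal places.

deff = 1 + (39 − 1)·0.316 = 1 + 12.008 = 13.008.
n_eff = 4290 / 13.008 = 329.80.

329.80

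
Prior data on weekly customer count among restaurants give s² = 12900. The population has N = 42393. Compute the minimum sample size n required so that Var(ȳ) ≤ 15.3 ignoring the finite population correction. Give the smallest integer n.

Without fpc, n₀ = s²/D = 12900/15.3 = 843.1373.
Rounding up, n = 844.

844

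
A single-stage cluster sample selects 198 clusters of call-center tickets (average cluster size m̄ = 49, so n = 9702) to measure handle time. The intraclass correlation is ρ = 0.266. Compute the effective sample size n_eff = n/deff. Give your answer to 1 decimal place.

704.7

deff = 1 + (49 − 1)·0.266 = 1 + 12.768 = 13.768.
n_eff = 9702 / 13.768 = 704.7.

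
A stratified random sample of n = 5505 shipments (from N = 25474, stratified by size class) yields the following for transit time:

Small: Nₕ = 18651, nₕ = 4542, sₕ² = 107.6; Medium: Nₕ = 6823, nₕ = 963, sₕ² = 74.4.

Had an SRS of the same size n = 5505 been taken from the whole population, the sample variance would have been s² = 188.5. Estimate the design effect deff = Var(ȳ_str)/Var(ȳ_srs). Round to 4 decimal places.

0.5352

Var(ȳ_str) = Σ Wₕ²(1−fₕ)sₕ²/nₕ with Wₕ = Nₕ/25474:
  Small: (18651/25474)²·(1−4542/18651)·107.6/4542 = 0.0096065889
  Medium: (6823/25474)²·(1−963/6823)·74.4/963 = 0.0047602016
  → Var(ȳ_str) = 0.014366791.
Var(ȳ_srs) = (1 − 5505/25474)·188.5/5505 = 0.026841897.
deff = 0.014366791 / 0.026841897 = 0.5352.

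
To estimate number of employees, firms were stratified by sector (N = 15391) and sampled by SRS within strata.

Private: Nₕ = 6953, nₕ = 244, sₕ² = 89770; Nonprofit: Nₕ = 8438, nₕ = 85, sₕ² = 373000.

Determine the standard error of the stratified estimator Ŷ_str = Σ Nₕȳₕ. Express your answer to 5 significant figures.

571360

Var(Ŷ_str) = Σₕ Nₕ²(1 − fₕ)sₕ²/nₕ.
Private: 6953²·(1 − 244/6953)·89770/244 = 1.7162139 × 10^10.
Nonprofit: 8438²·(1 − 85/8438)·373000/85 = 3.0929429 × 10^11.
Sum = 3.2645643 × 10^11.
SE = √(3.2645643 × 10^11) = 571360.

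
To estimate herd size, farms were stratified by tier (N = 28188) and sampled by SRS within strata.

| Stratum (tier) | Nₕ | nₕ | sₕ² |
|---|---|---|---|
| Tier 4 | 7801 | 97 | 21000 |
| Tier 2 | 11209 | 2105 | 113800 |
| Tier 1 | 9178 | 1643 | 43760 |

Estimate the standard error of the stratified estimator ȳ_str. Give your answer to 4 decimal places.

Var(ȳ_str) = Σₕ Wₕ²(1 − fₕ)sₕ²/nₕ with Wₕ = Nₕ/N, N = 28188.
Tier 4: Wₕ = 0.27674897; term = 0.27674897²·(1 − 0.01243430)·21000/97 = 16.375161.
Tier 2: Wₕ = 0.39765148; term = 0.39765148²·(1 − 0.18779552)·113800/2105 = 6.9432173.
Tier 1: Wₕ = 0.32559955; term = 0.32559955²·(1 − 0.17901504)·43760/1643 = 2.3181553.
Sum = 25.636534.
SE = √(25.636534) = 5.0633.

5.0633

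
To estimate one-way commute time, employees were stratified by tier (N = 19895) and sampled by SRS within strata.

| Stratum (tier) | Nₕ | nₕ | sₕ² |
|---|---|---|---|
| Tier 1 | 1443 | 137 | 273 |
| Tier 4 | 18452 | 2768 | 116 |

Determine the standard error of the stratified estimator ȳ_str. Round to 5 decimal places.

Var(ȳ_str) = Σₕ Wₕ²(1 − fₕ)sₕ²/nₕ with Wₕ = Nₕ/N, N = 19895.
Tier 1: Wₕ = 0.07253079; term = 0.07253079²·(1 − 0.09494109)·273/137 = 0.0094877602.
Tier 4: Wₕ = 0.92746921; term = 0.92746921²·(1 − 0.15001084)·116/2768 = 0.030641096.
Sum = 0.040128856.
SE = √(0.040128856) = 0.20032.

0.20032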